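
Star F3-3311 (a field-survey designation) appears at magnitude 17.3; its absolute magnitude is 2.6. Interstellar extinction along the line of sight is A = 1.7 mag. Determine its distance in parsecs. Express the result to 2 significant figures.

d ≈ 4000 pc

m − M = 5 log₁₀(d/10 pc) + A  ⇒  17.3 − (2.6) − 1.7 = 5 log₁₀(d/10)
13.000 = 5 log₁₀(d/10)
log₁₀ d = (m − M − A)/5 + 1 = 3.6000
d = 10^3.6000 = 3981 pc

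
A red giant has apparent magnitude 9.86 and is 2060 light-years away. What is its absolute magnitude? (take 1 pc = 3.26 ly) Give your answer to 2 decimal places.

M ≈ 0.86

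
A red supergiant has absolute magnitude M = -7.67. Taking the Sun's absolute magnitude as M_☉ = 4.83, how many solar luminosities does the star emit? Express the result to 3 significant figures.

M − M_☉ = -7.67 − 4.83 = -12.500
L/L_☉ = 10^(−0.4 (M − M_☉)) = 10^5.000 = 100000

L/L_☉ ≈ 100000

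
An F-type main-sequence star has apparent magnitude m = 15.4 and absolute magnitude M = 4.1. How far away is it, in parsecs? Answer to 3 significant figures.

Distance modulus: m − M = 15.4 − (4.1) = 11.300
m − M = 5 log₁₀ d − 5
log₁₀ d = (m − M)/5 + 1 = 3.2600
d = 10^3.2600 = 1820 pc

d ≈ 1820 pc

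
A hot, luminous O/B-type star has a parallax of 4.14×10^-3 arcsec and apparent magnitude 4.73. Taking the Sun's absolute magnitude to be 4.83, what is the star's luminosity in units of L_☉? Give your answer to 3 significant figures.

L/L_☉ ≈ 640

d = 1/p = 1/4.14×10^-3″ = 241.5 pc
M = m − 5 log₁₀ d + 5 = 4.73 − 5·2.3830 + 5 = -2.185
M − M_☉ = -2.185 − 4.83 = -7.015
L/L_☉ = 10^(−0.4 × -7.015) = 639.7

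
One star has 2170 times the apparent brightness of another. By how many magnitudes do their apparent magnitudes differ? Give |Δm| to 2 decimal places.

|Δm| ≈ 8.34

Pogson: Δm = −2.5 log₁₀(ratio) = −2.5 log₁₀(2170) = −2.5 × 3.3365 = -8.341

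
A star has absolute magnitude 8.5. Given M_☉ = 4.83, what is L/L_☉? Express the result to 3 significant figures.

M − M_☉ = 8.5 − 4.83 = 3.670
L/L_☉ = 10^(−0.4 (M − M_☉)) = 10^-1.468 = 0.03404

L/L_☉ ≈ 0.0340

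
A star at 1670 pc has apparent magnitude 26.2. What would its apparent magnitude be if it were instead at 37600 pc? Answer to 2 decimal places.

Flux ∝ 1/d², so Δm = 5 log₁₀(d₂/d₁) = 5 log₁₀(37600/1670) = 6.762
m₂ = m₁ + Δm = 26.2 + (6.762) = 32.962

m ≈ 32.96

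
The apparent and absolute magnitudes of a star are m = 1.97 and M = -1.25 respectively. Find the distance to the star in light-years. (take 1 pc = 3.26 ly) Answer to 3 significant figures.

Distance modulus: m − M = 1.97 − (-1.25) = 3.220
m − M = 5 log₁₀ d − 5
log₁₀ d = (m − M)/5 + 1 = 1.6440
d = 10^1.6440 = 44.06 pc
= 143.6 ly

d ≈ 144 ly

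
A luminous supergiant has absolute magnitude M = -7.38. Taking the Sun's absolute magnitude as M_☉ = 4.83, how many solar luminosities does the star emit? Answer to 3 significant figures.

L/L_☉ ≈ 76600

M − M_☉ = -7.38 − 4.83 = -12.210
L/L_☉ = 10^(−0.4 (M − M_☉)) = 10^4.884 = 76560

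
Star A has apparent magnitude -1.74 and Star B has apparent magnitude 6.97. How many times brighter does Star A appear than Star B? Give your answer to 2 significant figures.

3000

Δm = -1.74 − (6.97) = -8.71
Flux ratio = 10^(−0.4 Δm) = 10^(−0.4 × -8.71) = 10^3.484 = 3048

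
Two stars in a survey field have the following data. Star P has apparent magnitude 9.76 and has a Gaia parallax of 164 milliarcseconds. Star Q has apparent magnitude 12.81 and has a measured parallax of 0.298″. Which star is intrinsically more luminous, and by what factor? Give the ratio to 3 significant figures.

Star P is more luminous, by a factor of 54.8.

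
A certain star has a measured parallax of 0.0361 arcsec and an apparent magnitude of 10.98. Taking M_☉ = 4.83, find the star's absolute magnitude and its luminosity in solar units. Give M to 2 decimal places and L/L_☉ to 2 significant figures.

M ≈ 8.77; L/L_☉ ≈ 0.027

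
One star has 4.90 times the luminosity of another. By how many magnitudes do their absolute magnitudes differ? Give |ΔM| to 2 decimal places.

|ΔM| ≈ 1.73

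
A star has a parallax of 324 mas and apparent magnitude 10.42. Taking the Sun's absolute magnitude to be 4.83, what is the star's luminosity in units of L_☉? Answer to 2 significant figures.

d = 1/p = 1000/324 mas = 3.086 pc
M = m − 5 log₁₀ d + 5 = 10.42 − 5·0.4895 + 5 = 12.973
M − M_☉ = 12.973 − 4.83 = 8.143
L/L_☉ = 10^(−0.4 × 8.143) = 5.532×10^-4

L/L_☉ ≈ 5.5×10^-4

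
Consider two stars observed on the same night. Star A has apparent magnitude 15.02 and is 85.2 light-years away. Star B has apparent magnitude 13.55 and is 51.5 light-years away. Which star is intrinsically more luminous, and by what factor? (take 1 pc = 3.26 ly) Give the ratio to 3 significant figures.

Star B is more luminous, by a factor of 1.41.

Star A: d = 85.2 ly / 3.26 = 26.13 pc
Star A: M = m − 5 log₁₀ d + 5 = 15.02 − 5·1.4172 + 5 = 12.934
Star B: d = 51.5 ly / 3.26 = 15.80 pc
Star B: M = m − 5 log₁₀ d + 5 = 13.55 − 5·1.1986 + 5 = 12.557
ΔM = M_A − M_B = 12.934 − (12.557) = 0.377; smaller M is more luminous → Star B.
L ratio = 10^(0.4 |ΔM|) = 10^0.151 = 1.415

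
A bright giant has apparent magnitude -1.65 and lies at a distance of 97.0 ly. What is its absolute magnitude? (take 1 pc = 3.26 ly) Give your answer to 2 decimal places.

M ≈ -4.02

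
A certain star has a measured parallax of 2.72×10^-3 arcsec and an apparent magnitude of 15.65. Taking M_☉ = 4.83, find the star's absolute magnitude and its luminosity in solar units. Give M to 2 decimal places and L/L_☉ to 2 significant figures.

M ≈ 7.82; L/L_☉ ≈ 0.064

d = 1/p = 1/2.72×10^-3″ = 367.6 pc
M = m − 5 log₁₀ d + 5 = 15.65 − 5·2.5654 + 5 = 7.823
M − M_☉ = 7.823 − 4.83 = 2.993
L/L_☉ = 10^(−0.4 × 2.993) = 0.06351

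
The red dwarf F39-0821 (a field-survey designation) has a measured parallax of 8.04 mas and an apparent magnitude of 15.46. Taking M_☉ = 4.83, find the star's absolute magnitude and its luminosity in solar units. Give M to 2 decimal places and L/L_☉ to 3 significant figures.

M ≈ 9.99; L/L_☉ ≈ 8.66×10^-3

d = 1/p = 1000/8.04 mas = 124.4 pc
M = m − 5 log₁₀ d + 5 = 15.46 − 5·2.0947 + 5 = 9.986
M − M_☉ = 9.986 − 4.83 = 5.156
L/L_☉ = 10^(−0.4 × 5.156) = 8.659×10^-3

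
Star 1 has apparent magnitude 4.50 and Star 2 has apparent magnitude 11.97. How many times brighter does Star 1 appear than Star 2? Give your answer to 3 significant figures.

973

Magnitude difference = -7.47
Flux ratio = 10^(−0.4 Δm) = 10^(−0.4 × -7.47) = 10^2.988 = 972.7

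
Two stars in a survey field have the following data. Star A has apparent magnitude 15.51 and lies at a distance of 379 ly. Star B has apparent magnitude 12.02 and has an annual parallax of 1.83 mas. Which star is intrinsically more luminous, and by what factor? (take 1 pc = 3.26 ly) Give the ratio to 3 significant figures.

Star A: d = 379 ly / 3.26 = 116.3 pc
Star A: M = m − 5 log₁₀ d + 5 = 15.51 − 5·2.0654 + 5 = 10.183
Star B: p = 1.83 mas = 1.83×10^-3″ → d = 1/p = 546.4 pc
Star B: M = m − 5 log₁₀ d + 5 = 12.02 − 5·2.7375 + 5 = 3.332
ΔM = M_A − M_B = 10.183 − (3.332) = 6.851; smaller M is more luminous → Star B.
L ratio = 10^(0.4 |ΔM|) = 10^2.740 = 549.9

Star B is more luminous, by a factor of 550.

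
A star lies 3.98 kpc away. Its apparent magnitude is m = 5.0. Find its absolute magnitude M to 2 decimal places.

d = 3.98 kpc = 3980 pc
5 log₁₀(d/10 pc) = 5 log₁₀(3980) − 5 = 12.999
M = m − 5 log₁₀(d/10) = 5.0 − 12.999 = -7.999

M ≈ -8.00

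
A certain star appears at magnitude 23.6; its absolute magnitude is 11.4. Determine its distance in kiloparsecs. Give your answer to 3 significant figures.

d ≈ 2.75 kpc

Distance modulus: m − M = 23.6 − (11.4) = 12.200
m − M = 5 log₁₀ d − 5
log₁₀ d = (m − M)/5 + 1 = 3.4400
d = 10^3.4400 = 2754 pc
= 2.754 kpc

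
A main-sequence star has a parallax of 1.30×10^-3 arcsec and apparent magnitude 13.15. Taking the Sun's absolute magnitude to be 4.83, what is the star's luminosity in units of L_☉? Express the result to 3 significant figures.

d = 1/p = 1/1.30×10^-3″ = 769.2 pc
M = m − 5 log₁₀ d + 5 = 13.15 − 5·2.8861 + 5 = 3.720
M − M_☉ = 3.720 − 4.83 = -1.110
L/L_☉ = 10^(−0.4 × -1.110) = 2.780

L/L_☉ ≈ 2.78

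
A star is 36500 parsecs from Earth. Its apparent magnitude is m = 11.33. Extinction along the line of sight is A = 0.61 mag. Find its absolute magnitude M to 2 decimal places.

M ≈ -7.09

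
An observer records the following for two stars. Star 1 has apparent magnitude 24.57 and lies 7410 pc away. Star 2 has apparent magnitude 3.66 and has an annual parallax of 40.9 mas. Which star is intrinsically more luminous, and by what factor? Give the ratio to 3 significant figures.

Star 1: M = m − 5 log₁₀ d + 5 = 24.57 − 5·3.8698 + 5 = 10.221
Star 2: p = 40.9 mas = 0.0409″ → d = 1/p = 24.45 pc
Star 2: M = m − 5 log₁₀ d + 5 = 3.66 − 5·1.3883 + 5 = 1.719
ΔM = M_1 − M_2 = 10.221 − (1.719) = 8.502; smaller M is more luminous → Star 2.
L ratio = 10^(0.4 |ΔM|) = 10^3.401 = 2517

Star 2 is more luminous, by a factor of 2520.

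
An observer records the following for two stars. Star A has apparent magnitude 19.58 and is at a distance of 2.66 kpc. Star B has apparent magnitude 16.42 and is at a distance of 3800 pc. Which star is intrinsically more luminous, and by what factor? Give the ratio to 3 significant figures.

Star B is more luminous, by a factor of 37.5.

Star A: d = 2.66 kpc = 2660 pc
Star A: M = m − 5 log₁₀ d + 5 = 19.58 − 5·3.4249 + 5 = 7.456
Star B: M = m − 5 log₁₀ d + 5 = 16.42 − 5·3.5798 + 5 = 3.521
ΔM = M_A − M_B = 7.456 − (3.521) = 3.935; smaller M is more luminous → Star B.
L ratio = 10^(0.4 |ΔM|) = 10^1.574 = 37.48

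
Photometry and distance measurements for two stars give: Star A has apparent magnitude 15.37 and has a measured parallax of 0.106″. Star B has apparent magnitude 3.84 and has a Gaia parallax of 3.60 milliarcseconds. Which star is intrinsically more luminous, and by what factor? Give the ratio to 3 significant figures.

Star B is more luminous, by a factor of 3.55×10^7.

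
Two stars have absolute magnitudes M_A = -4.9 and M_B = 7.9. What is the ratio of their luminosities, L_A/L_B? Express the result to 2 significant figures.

L_A/L_B ≈ 130000

ΔM = M_A − M_B = -12.8
L_A/L_B = 10^(−0.4 ΔM) = 10^5.120 = 131800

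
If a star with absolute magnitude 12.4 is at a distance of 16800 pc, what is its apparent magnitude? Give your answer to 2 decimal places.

m ≈ 28.53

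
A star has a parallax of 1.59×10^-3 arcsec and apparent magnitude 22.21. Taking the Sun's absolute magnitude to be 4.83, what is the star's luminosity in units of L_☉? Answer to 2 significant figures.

L/L_☉ ≈ 4.4×10^-4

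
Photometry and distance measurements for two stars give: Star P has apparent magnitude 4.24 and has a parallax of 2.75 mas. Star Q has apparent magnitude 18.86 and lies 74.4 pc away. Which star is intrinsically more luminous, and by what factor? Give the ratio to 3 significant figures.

Star P: p = 2.75 mas = 2.75×10^-3″ → d = 1/p = 363.6 pc
Star P: M = m − 5 log₁₀ d + 5 = 4.24 − 5·2.5607 + 5 = -3.563
Star Q: M = m − 5 log₁₀ d + 5 = 18.86 − 5·1.8716 + 5 = 14.502
ΔM = M_P − M_Q = -3.563 − (14.502) = -18.065; smaller M is more luminous → Star P.
L ratio = 10^(0.4 |ΔM|) = 10^7.226 = 1.683×10^7

Star P is more luminous, by a factor of 1.68×10^7.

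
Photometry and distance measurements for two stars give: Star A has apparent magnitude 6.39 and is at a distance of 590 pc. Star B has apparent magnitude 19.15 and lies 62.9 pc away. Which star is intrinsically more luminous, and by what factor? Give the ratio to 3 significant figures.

Star A is more luminous, by a factor of 1.12×10^7.

Star A: M = m − 5 log₁₀ d + 5 = 6.39 − 5·2.7709 + 5 = -2.464
Star B: M = m − 5 log₁₀ d + 5 = 19.15 − 5·1.7987 + 5 = 15.157
ΔM = M_A − M_B = -2.464 − (15.157) = -17.621; smaller M is more luminous → Star A.
L ratio = 10^(0.4 |ΔM|) = 10^7.048 = 1.118×10^7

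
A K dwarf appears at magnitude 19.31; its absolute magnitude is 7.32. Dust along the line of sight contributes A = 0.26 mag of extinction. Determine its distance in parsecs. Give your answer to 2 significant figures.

d ≈ 2200 pc

m − M = 5 log₁₀(d/10 pc) + A  ⇒  19.31 − (7.32) − 0.26 = 5 log₁₀(d/10)
11.730 = 5 log₁₀(d/10)
log₁₀ d = (m − M − A)/5 + 1 = 3.3460
d = 10^3.3460 = 2218 pc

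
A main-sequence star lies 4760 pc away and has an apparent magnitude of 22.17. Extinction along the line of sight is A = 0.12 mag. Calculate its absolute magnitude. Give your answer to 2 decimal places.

5 log₁₀(d/10 pc) = 5 log₁₀(4760) − 5 = 13.388
M = m − 5 log₁₀(d/10) − A = 22.17 − 13.388 − 0.12 = 8.662

M ≈ 8.66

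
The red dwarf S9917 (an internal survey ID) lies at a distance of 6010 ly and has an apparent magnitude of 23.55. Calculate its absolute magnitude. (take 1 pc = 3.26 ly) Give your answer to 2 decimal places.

d = 6010 ly / 3.26 = 1844 pc
5 log₁₀(d/10 pc) = 5 log₁₀(1844) − 5 = 11.328
M = m − 5 log₁₀(d/10) = 23.55 − 11.328 = 12.222

M ≈ 12.22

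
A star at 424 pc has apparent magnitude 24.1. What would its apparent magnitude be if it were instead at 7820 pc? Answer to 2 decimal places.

m ≈ 30.43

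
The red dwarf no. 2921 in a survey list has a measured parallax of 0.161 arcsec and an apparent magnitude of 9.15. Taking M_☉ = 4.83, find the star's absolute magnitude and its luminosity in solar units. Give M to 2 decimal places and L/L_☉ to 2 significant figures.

M ≈ 10.18; L/L_☉ ≈ 7.2×10^-3

d = 1/p = 1/0.161″ = 6.211 pc
M = m − 5 log₁₀ d + 5 = 9.15 − 5·0.7932 + 5 = 10.184
M − M_☉ = 10.184 − 4.83 = 5.354
L/L_☉ = 10^(−0.4 × 5.354) = 7.217×10^-3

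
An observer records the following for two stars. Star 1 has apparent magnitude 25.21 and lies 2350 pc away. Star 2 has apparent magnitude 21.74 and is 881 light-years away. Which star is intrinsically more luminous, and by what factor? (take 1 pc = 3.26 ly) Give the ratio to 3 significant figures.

Star 1 is more luminous, by a factor of 3.09.

Star 1: M = m − 5 log₁₀ d + 5 = 25.21 − 5·3.3711 + 5 = 13.355
Star 2: d = 881 ly / 3.26 = 270.2 pc
Star 2: M = m − 5 log₁₀ d + 5 = 21.74 − 5·2.4318 + 5 = 14.581
ΔM = M_1 − M_2 = 13.355 − (14.581) = -1.227; smaller M is more luminous → Star 1.
L ratio = 10^(0.4 |ΔM|) = 10^0.491 = 3.095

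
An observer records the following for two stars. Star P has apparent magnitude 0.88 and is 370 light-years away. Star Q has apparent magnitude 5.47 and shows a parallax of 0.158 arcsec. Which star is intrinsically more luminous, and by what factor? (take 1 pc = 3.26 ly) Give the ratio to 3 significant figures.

Star P: d = 370 ly / 3.26 = 113.5 pc
Star P: M = m − 5 log₁₀ d + 5 = 0.88 − 5·2.0550 + 5 = -4.395
Star Q: d = 1/p = 1/0.158″ = 6.329 pc
Star Q: M = m − 5 log₁₀ d + 5 = 5.47 − 5·0.8013 + 5 = 6.463
ΔM = M_P − M_Q = -4.395 − (6.463) = -10.858; smaller M is more luminous → Star P.
L ratio = 10^(0.4 |ΔM|) = 10^4.343 = 22040

Star P is more luminous, by a factor of 22000.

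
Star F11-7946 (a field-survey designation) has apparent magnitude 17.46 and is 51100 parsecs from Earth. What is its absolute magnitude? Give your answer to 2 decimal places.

5 log₁₀(d/10 pc) = 5 log₁₀(51100) − 5 = 18.542
M = m − 5 log₁₀(d/10) = 17.46 − 18.542 = -1.082

M ≈ -1.08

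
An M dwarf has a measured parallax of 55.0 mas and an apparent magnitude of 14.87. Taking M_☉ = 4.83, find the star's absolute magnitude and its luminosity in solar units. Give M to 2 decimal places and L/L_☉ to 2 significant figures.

d = 1/p = 1000/55.0 mas = 18.18 pc
M = m − 5 log₁₀ d + 5 = 14.87 − 5·1.2596 + 5 = 13.572
M − M_☉ = 13.572 − 4.83 = 8.742
L/L_☉ = 10^(−0.4 × 8.742) = 3.186×10^-4

M ≈ 13.57; L/L_☉ ≈ 3.2×10^-4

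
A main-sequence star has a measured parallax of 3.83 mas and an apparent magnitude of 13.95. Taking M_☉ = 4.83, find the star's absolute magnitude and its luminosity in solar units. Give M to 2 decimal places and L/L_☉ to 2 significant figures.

M ≈ 6.87; L/L_☉ ≈ 0.15

d = 1/p = 1000/3.83 mas = 261.1 pc
M = m − 5 log₁₀ d + 5 = 13.95 − 5·2.4168 + 5 = 6.866
M − M_☉ = 6.866 − 4.83 = 2.036
L/L_☉ = 10^(−0.4 × 2.036) = 0.1533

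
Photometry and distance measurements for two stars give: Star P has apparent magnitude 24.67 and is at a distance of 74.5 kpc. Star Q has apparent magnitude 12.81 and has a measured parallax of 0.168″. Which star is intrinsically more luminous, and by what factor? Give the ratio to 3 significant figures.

Star P is more luminous, by a factor of 2820.

Star P: d = 74.5 kpc = 74500 pc
Star P: M = m − 5 log₁₀ d + 5 = 24.67 − 5·4.8722 + 5 = 5.309
Star Q: d = 1/p = 1/0.168″ = 5.952 pc
Star Q: M = m − 5 log₁₀ d + 5 = 12.81 − 5·0.7747 + 5 = 13.937
ΔM = M_P − M_Q = 5.309 − (13.937) = -8.627; smaller M is more luminous → Star P.
L ratio = 10^(0.4 |ΔM|) = 10^3.451 = 2824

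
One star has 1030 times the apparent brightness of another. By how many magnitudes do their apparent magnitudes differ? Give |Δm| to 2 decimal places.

Pogson: Δm = −2.5 log₁₀(ratio) = −2.5 log₁₀(1030) = −2.5 × 3.0128 = -7.532

|Δm| ≈ 7.53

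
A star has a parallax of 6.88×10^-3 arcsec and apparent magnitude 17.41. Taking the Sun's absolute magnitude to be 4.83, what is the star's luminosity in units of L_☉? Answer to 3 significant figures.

d = 1/p = 1/6.88×10^-3″ = 145.3 pc
M = m − 5 log₁₀ d + 5 = 17.41 − 5·2.1624 + 5 = 11.598
M − M_☉ = 11.598 − 4.83 = 6.768
L/L_☉ = 10^(−0.4 × 6.768) = 1.963×10^-3

L/L_☉ ≈ 1.96×10^-3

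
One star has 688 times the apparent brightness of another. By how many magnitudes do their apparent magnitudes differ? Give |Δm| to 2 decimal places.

|Δm| ≈ 7.09

Pogson: Δm = −2.5 log₁₀(ratio) = −2.5 log₁₀(688) = −2.5 × 2.8376 = -7.094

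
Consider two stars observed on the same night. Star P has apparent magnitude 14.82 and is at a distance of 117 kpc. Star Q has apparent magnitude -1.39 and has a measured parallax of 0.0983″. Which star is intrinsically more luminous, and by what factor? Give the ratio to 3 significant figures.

Star P: d = 117 kpc = 117000 pc
Star P: M = m − 5 log₁₀ d + 5 = 14.82 − 5·5.0682 + 5 = -5.521
Star Q: d = 1/p = 1/0.0983″ = 10.17 pc
Star Q: M = m − 5 log₁₀ d + 5 = -1.39 − 5·1.0074 + 5 = -1.427
ΔM = M_P − M_Q = -5.521 − (-1.427) = -4.094; smaller M is more luminous → Star P.
L ratio = 10^(0.4 |ΔM|) = 10^1.637 = 43.40

Star P is more luminous, by a factor of 43.4.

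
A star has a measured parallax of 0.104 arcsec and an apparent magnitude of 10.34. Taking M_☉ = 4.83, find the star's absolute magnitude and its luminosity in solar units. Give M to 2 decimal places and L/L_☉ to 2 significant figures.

d = 1/p = 1/0.104″ = 9.615 pc
M = m − 5 log₁₀ d + 5 = 10.34 − 5·0.9830 + 5 = 10.425
M − M_☉ = 10.425 − 4.83 = 5.595
L/L_☉ = 10^(−0.4 × 5.595) = 5.780×10^-3

M ≈ 10.43; L/L_☉ ≈ 5.8×10^-3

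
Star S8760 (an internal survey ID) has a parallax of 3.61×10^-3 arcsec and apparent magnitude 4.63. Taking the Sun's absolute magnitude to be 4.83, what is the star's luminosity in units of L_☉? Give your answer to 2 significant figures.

d = 1/p = 1/3.61×10^-3″ = 277.0 pc
M = m − 5 log₁₀ d + 5 = 4.63 − 5·2.4425 + 5 = -2.582
M − M_☉ = -2.582 − 4.83 = -7.412
L/L_☉ = 10^(−0.4 × -7.412) = 922.5

L/L_☉ ≈ 920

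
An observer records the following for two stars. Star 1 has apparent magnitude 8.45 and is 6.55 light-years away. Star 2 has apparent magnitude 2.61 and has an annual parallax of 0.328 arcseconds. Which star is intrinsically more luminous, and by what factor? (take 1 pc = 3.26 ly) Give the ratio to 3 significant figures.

Star 2 is more luminous, by a factor of 499.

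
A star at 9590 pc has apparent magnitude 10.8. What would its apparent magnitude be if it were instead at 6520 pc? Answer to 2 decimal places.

m ≈ 9.96

Flux ∝ 1/d², so Δm = 5 log₁₀(d₂/d₁) = 5 log₁₀(6520/9590) = -0.838
m₂ = m₁ + Δm = 10.8 + (-0.838) = 9.962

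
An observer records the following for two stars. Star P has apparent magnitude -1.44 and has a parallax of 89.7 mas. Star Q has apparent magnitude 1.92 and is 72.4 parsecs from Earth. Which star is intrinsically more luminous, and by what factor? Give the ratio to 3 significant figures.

Star Q is more luminous, by a factor of 1.91.

Star P: p = 89.7 mas = 0.0897″ → d = 1/p = 11.15 pc
Star P: M = m − 5 log₁₀ d + 5 = -1.44 − 5·1.0472 + 5 = -1.676
Star Q: M = m − 5 log₁₀ d + 5 = 1.92 − 5·1.8597 + 5 = -2.379
ΔM = M_P − M_Q = -1.676 − (-2.379) = 0.703; smaller M is more luminous → Star Q.
L ratio = 10^(0.4 |ΔM|) = 10^0.281 = 1.910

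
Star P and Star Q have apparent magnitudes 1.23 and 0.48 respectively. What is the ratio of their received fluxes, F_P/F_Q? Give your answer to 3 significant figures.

F_P/F_Q ≈ 0.501

Magnitude difference = 0.75
Flux ratio = 10^(−0.4 Δm) = 10^(−0.4 × 0.75) = 10^-0.300 = 0.5012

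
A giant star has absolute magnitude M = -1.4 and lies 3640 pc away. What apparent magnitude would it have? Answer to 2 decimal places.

m ≈ 11.41

m = M + 5 log₁₀ d − 5 = -1.4 + 5·3.5611 − 5 = 11.406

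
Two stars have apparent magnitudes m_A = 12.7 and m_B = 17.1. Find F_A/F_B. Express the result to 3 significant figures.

Magnitude difference = -4.4
Flux ratio = 10^(−0.4 Δm) = 10^(−0.4 × -4.4) = 10^1.760 = 57.54

F_A/F_B ≈ 57.5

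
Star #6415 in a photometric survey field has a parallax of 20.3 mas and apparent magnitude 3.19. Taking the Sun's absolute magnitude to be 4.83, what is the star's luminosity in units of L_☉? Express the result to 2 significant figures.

L/L_☉ ≈ 110

d = 1/p = 1000/20.3 mas = 49.26 pc
M = m − 5 log₁₀ d + 5 = 3.19 − 5·1.6925 + 5 = -0.273
M − M_☉ = -0.273 − 4.83 = -5.103
L/L_☉ = 10^(−0.4 × -5.103) = 109.9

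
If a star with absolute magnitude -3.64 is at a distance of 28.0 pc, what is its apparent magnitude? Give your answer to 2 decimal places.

m ≈ -1.40

m = M + 5 log₁₀ d − 5 = -3.64 + 5·1.4472 − 5 = -1.404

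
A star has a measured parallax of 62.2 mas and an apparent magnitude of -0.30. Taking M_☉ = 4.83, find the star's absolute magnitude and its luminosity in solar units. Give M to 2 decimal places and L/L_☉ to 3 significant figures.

M ≈ -1.33; L/L_☉ ≈ 291

d = 1/p = 1000/62.2 mas = 16.08 pc
M = m − 5 log₁₀ d + 5 = -0.30 − 5·1.2062 + 5 = -1.331
M − M_☉ = -1.331 − 4.83 = -6.161
L/L_☉ = 10^(−0.4 × -6.161) = 291.4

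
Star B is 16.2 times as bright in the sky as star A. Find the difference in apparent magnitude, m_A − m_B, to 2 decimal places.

Pogson: Δm = −2.5 log₁₀(ratio) = −2.5 log₁₀(16.2) = −2.5 × 1.2095 = -3.024
Star B is brighter so has the smaller magnitude: m_A − m_B is positive.

m_A − m_B ≈ 3.02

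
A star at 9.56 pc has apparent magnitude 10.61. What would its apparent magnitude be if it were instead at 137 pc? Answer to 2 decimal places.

m ≈ 16.39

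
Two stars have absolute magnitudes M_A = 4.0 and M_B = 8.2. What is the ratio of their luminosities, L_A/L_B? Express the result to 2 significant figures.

ΔM = M_A − M_B = -4.2
L_A/L_B = 10^(−0.4 ΔM) = 10^1.680 = 47.86

L_A/L_B ≈ 48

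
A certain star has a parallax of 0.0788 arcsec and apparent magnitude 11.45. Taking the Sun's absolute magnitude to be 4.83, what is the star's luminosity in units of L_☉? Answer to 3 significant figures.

L/L_☉ ≈ 3.62×10^-3

d = 1/p = 1/0.0788″ = 12.69 pc
M = m − 5 log₁₀ d + 5 = 11.45 − 5·1.1035 + 5 = 10.933
M − M_☉ = 10.933 − 4.83 = 6.103
L/L_☉ = 10^(−0.4 × 6.103) = 3.622×10^-3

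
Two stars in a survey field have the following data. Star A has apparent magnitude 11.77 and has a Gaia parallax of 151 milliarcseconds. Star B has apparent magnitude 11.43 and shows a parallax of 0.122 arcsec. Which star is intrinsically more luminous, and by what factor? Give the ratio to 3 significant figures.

Star A: p = 151 mas = 0.151″ → d = 1/p = 6.623 pc
Star A: M = m − 5 log₁₀ d + 5 = 11.77 − 5·0.8210 + 5 = 12.665
Star B: d = 1/p = 1/0.122″ = 8.197 pc
Star B: M = m − 5 log₁₀ d + 5 = 11.43 − 5·0.9136 + 5 = 11.862
ΔM = M_A − M_B = 12.665 − (11.862) = 0.803; smaller M is more luminous → Star B.
L ratio = 10^(0.4 |ΔM|) = 10^0.321 = 2.095

Star B is more luminous, by a factor of 2.10.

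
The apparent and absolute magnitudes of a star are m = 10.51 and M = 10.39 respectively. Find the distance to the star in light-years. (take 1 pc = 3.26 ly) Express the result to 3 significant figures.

Distance modulus: m − M = 10.51 − (10.39) = 0.120
m − M = 5 log₁₀ d − 5
log₁₀ d = (m − M)/5 + 1 = 1.0240
d = 10^1.0240 = 10.57 pc
= 34.45 ly

d ≈ 34.5 ly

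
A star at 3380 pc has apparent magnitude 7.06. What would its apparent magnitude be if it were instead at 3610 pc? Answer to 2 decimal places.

Flux ∝ 1/d², so Δm = 5 log₁₀(d₂/d₁) = 5 log₁₀(3610/3380) = 0.143
m₂ = m₁ + Δm = 7.06 + (0.143) = 7.203

m ≈ 7.20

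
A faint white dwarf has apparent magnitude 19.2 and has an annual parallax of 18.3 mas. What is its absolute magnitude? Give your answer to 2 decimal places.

p = 18.3 mas = 0.0183″ → d = 1/p = 54.64 pc
5 log₁₀(d/10 pc) = 5 log₁₀(54.64) − 5 = 3.688
M = m − 5 log₁₀(d/10) = 19.2 − 3.688 = 15.512

M ≈ 15.51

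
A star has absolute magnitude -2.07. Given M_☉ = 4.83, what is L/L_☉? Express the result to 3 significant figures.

M − M_☉ = -2.07 − 4.83 = -6.900
L/L_☉ = 10^(−0.4 (M − M_☉)) = 10^2.760 = 575.4

L/L_☉ ≈ 575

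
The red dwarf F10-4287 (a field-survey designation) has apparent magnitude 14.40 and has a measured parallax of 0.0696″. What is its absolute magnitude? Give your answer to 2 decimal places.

M ≈ 13.61

d = 1/p = 1/0.0696″ = 14.37 pc
5 log₁₀(d/10 pc) = 5 log₁₀(14.37) − 5 = 0.787
M = m − 5 log₁₀(d/10) = 14.40 − 0.787 = 13.613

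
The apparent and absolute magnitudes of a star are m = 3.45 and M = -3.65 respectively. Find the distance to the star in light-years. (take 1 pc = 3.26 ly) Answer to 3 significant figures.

d ≈ 857 ly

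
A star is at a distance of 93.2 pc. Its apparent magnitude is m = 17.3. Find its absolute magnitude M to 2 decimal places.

M ≈ 12.45

5 log₁₀(d/10 pc) = 5 log₁₀(93.20) − 5 = 4.847
M = m − 5 log₁₀(d/10) = 17.3 − 4.847 = 12.453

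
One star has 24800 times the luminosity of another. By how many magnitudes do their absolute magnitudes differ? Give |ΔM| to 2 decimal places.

|ΔM| ≈ 10.99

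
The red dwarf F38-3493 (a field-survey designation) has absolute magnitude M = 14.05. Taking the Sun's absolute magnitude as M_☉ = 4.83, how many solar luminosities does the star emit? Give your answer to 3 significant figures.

L/L_☉ ≈ 2.05×10^-4

M − M_☉ = 14.05 − 4.83 = 9.220
L/L_☉ = 10^(−0.4 (M − M_☉)) = 10^-3.688 = 2.051×10^-4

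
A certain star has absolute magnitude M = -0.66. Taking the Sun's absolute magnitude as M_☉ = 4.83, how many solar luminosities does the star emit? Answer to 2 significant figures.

M − M_☉ = -0.66 − 4.83 = -5.490
L/L_☉ = 10^(−0.4 (M − M_☉)) = 10^2.196 = 157.0

L/L_☉ ≈ 160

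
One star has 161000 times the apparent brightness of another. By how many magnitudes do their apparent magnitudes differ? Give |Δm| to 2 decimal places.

Pogson: Δm = −2.5 log₁₀(ratio) = −2.5 log₁₀(161000) = −2.5 × 5.2068 = -13.017

|Δm| ≈ 13.02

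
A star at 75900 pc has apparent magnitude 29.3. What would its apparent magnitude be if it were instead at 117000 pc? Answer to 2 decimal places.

m ≈ 30.24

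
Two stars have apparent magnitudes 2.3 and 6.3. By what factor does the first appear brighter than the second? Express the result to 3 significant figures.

Magnitude difference = -4.0
Flux ratio = 10^(−0.4 Δm) = 10^(−0.4 × -4.0) = 10^1.600 = 39.81

39.8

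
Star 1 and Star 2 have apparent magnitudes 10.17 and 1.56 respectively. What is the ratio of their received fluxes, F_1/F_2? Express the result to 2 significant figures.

F_1/F_2 ≈ 3.6×10^-4

Magnitude difference = 8.61
Flux ratio = 10^(−0.4 Δm) = 10^(−0.4 × 8.61) = 10^-3.444 = 3.597×10^-4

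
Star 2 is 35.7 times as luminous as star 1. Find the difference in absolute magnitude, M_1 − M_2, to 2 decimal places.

M_1 − M_2 ≈ 3.88

Pogson: ΔM = −2.5 log₁₀(ratio) = −2.5 log₁₀(35.7) = −2.5 × 1.5527 = -3.882
Star 2 is brighter so has the smaller magnitude: M_1 − M_2 is positive.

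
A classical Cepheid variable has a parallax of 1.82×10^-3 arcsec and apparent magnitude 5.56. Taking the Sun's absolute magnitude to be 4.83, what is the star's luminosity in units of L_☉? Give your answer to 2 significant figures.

L/L_☉ ≈ 1500

d = 1/p = 1/1.82×10^-3″ = 549.5 pc
M = m − 5 log₁₀ d + 5 = 5.56 − 5·2.7399 + 5 = -3.140
M − M_☉ = -3.140 − 4.83 = -7.970
L/L_☉ = 10^(−0.4 × -7.970) = 1541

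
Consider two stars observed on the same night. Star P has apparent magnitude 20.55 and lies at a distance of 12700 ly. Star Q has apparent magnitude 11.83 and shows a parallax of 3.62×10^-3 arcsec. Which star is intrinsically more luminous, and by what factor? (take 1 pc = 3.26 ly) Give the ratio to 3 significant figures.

Star P: d = 12700 ly / 3.26 = 3896 pc
Star P: M = m − 5 log₁₀ d + 5 = 20.55 − 5·3.5906 + 5 = 7.597
Star Q: d = 1/p = 1/3.62×10^-3″ = 276.2 pc
Star Q: M = m − 5 log₁₀ d + 5 = 11.83 − 5·2.4413 + 5 = 4.624
ΔM = M_P − M_Q = 7.597 − (4.624) = 2.974; smaller M is more luminous → Star Q.
L ratio = 10^(0.4 |ΔM|) = 10^1.189 = 15.47

Star Q is more luminous, by a factor of 15.5.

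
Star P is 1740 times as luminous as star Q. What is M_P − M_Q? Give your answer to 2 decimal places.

Pogson: ΔM = −2.5 log₁₀(ratio) = −2.5 log₁₀(1740) = −2.5 × 3.2405 = -8.101
Star P is brighter, so it has the smaller magnitude: the difference is negative.

M_P − M_Q ≈ -8.10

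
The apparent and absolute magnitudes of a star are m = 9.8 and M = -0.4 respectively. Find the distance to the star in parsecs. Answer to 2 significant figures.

Distance modulus: m − M = 9.8 − (-0.4) = 10.200
m − M = 5 log₁₀ d − 5
log₁₀ d = (m − M)/5 + 1 = 3.0400
d = 10^3.0400 = 1096 pc

d ≈ 1100 pc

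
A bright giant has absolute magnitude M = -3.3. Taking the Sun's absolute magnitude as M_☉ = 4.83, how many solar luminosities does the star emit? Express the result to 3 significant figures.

L/L_☉ ≈ 1790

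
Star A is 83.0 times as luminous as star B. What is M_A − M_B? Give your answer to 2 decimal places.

M_A − M_B ≈ -4.80

Pogson: ΔM = −2.5 log₁₀(ratio) = −2.5 log₁₀(83.0) = −2.5 × 1.9191 = -4.798
Star A is brighter, so it has the smaller magnitude: the difference is negative.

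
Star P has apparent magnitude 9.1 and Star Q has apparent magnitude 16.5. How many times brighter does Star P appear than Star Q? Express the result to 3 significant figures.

Magnitude difference = -7.4
Flux ratio = 10^(−0.4 Δm) = 10^(−0.4 × -7.4) = 10^2.960 = 912.0

912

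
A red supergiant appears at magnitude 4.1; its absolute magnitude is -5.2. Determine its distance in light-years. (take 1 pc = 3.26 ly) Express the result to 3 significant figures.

μ = m − M = 9.300
m − M = 5 log₁₀ d − 5
log₁₀ d = (m − M)/5 + 1 = 2.8600
d = 10^2.8600 = 724.4 pc
= 2362 ly

d ≈ 2360 ly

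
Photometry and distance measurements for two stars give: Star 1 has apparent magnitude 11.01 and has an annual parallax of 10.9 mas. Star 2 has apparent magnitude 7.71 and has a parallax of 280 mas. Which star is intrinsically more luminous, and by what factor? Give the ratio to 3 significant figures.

Star 1 is more luminous, by a factor of 31.6.

Star 1: p = 10.9 mas = 0.0109″ → d = 1/p = 91.74 pc
Star 1: M = m − 5 log₁₀ d + 5 = 11.01 − 5·1.9626 + 5 = 6.197
Star 2: p = 280 mas = 0.280″ → d = 1/p = 3.571 pc
Star 2: M = m − 5 log₁₀ d + 5 = 7.71 − 5·0.5528 + 5 = 9.946
ΔM = M_1 − M_2 = 6.197 − (9.946) = -3.749; smaller M is more luminous → Star 1.
L ratio = 10^(0.4 |ΔM|) = 10^1.499 = 31.58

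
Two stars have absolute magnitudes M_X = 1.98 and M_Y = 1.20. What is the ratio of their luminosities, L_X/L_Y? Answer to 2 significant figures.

L_X/L_Y ≈ 0.49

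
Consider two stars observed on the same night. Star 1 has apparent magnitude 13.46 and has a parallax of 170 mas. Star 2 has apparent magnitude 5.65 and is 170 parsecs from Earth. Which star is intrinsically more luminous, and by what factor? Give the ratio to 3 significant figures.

Star 2 is more luminous, by a factor of 1.11×10^6.

Star 1: p = 170 mas = 0.170″ → d = 1/p = 5.882 pc
Star 1: M = m − 5 log₁₀ d + 5 = 13.46 − 5·0.7696 + 5 = 14.612
Star 2: M = m − 5 log₁₀ d + 5 = 5.65 − 5·2.2304 + 5 = -0.502
ΔM = M_1 − M_2 = 14.612 − (-0.502) = 15.114; smaller M is more luminous → Star 2.
L ratio = 10^(0.4 |ΔM|) = 10^6.046 = 1.111×10^6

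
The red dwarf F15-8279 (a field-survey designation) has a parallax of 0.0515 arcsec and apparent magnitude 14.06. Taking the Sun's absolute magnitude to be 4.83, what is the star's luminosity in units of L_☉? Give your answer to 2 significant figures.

L/L_☉ ≈ 7.7×10^-4

d = 1/p = 1/0.0515″ = 19.42 pc
M = m − 5 log₁₀ d + 5 = 14.06 − 5·1.2882 + 5 = 12.619
M − M_☉ = 12.619 − 4.83 = 7.789
L/L_☉ = 10^(−0.4 × 7.789) = 7.663×10^-4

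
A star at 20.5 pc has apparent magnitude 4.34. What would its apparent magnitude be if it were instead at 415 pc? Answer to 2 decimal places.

Flux ∝ 1/d², so Δm = 5 log₁₀(d₂/d₁) = 5 log₁₀(415/20.5) = 6.531
m₂ = m₁ + Δm = 4.34 + (6.531) = 10.871

m ≈ 10.87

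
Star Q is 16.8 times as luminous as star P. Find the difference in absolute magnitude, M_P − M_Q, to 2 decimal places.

Pogson: ΔM = −2.5 log₁₀(ratio) = −2.5 log₁₀(16.8) = −2.5 × 1.2253 = -3.063
Star Q is brighter so has the smaller magnitude: M_P − M_Q is positive.

M_P − M_Q ≈ 3.06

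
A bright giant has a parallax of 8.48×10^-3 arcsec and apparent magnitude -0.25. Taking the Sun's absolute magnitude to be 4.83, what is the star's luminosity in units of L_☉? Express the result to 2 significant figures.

d = 1/p = 1/8.48×10^-3″ = 117.9 pc
M = m − 5 log₁₀ d + 5 = -0.25 − 5·2.0716 + 5 = -5.608
M − M_☉ = -5.608 − 4.83 = -10.438
L/L_☉ = 10^(−0.4 × -10.438) = 14970

L/L_☉ ≈ 15000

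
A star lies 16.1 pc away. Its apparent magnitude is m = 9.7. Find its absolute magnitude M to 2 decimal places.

5 log₁₀(d/10 pc) = 5 log₁₀(16.10) − 5 = 1.034
M = m − 5 log₁₀(d/10) = 9.7 − 1.034 = 8.666

M ≈ 8.67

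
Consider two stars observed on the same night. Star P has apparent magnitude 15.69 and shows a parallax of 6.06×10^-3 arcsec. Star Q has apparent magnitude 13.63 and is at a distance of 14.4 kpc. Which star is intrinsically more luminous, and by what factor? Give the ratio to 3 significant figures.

Star Q is more luminous, by a factor of 50800.

Star P: d = 1/p = 1/6.06×10^-3″ = 165.0 pc
Star P: M = m − 5 log₁₀ d + 5 = 15.69 − 5·2.2175 + 5 = 9.602
Star Q: d = 14.4 kpc = 14400 pc
Star Q: M = m − 5 log₁₀ d + 5 = 13.63 − 5·4.1584 + 5 = -2.162
ΔM = M_P − M_Q = 9.602 − (-2.162) = 11.764; smaller M is more luminous → Star Q.
L ratio = 10^(0.4 |ΔM|) = 10^4.706 = 50780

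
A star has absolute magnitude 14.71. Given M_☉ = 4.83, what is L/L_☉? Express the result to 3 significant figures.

L/L_☉ ≈ 1.12×10^-4

M − M_☉ = 14.71 − 4.83 = 9.880
L/L_☉ = 10^(−0.4 (M − M_☉)) = 10^-3.952 = 1.117×10^-4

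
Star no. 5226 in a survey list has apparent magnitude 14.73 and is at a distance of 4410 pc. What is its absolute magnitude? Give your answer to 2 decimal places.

5 log₁₀(d/10 pc) = 5 log₁₀(4410) − 5 = 13.222
M = m − 5 log₁₀(d/10) = 14.73 − 13.222 = 1.508

M ≈ 1.51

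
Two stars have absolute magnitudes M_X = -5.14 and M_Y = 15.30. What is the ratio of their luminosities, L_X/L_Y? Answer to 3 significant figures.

L_X/L_Y ≈ 1.50×10^8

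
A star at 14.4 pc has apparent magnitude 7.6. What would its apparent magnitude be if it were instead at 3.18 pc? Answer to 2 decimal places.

Flux ∝ 1/d², so Δm = 5 log₁₀(d₂/d₁) = 5 log₁₀(3.18/14.4) = -3.280
m₂ = m₁ + Δm = 7.6 + (-3.280) = 4.320

m ≈ 4.32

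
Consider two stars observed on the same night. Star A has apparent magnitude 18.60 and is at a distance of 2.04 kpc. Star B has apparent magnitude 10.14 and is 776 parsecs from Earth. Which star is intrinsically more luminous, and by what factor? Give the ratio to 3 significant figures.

Star A: d = 2.04 kpc = 2040 pc
Star A: M = m − 5 log₁₀ d + 5 = 18.60 − 5·3.3096 + 5 = 7.052
Star B: M = m − 5 log₁₀ d + 5 = 10.14 − 5·2.8899 + 5 = 0.691
ΔM = M_A − M_B = 7.052 − (0.691) = 6.361; smaller M is more luminous → Star B.
L ratio = 10^(0.4 |ΔM|) = 10^2.544 = 350.3

Star B is more luminous, by a factor of 350.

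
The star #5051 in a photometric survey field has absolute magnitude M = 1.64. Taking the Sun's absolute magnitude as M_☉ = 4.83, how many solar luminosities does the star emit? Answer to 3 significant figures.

M − M_☉ = 1.64 − 4.83 = -3.190
L/L_☉ = 10^(−0.4 (M − M_☉)) = 10^1.276 = 18.88

L/L_☉ ≈ 18.9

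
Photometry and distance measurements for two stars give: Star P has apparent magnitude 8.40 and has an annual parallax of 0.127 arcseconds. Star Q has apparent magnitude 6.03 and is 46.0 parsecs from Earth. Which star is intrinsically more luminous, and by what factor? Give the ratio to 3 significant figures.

Star P: d = 1/p = 1/0.127″ = 7.874 pc
Star P: M = m − 5 log₁₀ d + 5 = 8.40 − 5·0.8962 + 5 = 8.919
Star Q: M = m − 5 log₁₀ d + 5 = 6.03 − 5·1.6628 + 5 = 2.716
ΔM = M_P − M_Q = 8.919 − (2.716) = 6.203; smaller M is more luminous → Star Q.
L ratio = 10^(0.4 |ΔM|) = 10^2.481 = 302.8

Star Q is more luminous, by a factor of 303.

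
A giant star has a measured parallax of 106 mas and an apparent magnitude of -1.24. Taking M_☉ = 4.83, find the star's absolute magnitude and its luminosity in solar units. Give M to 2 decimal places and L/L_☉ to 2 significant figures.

M ≈ -1.11; L/L_☉ ≈ 240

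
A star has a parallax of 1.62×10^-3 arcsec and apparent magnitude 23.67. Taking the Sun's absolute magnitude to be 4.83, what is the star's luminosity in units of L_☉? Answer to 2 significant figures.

L/L_☉ ≈ 1.1×10^-4

d = 1/p = 1/1.62×10^-3″ = 617.3 pc
M = m − 5 log₁₀ d + 5 = 23.67 − 5·2.7905 + 5 = 14.718
M − M_☉ = 14.718 − 4.83 = 9.888
L/L_☉ = 10^(−0.4 × 9.888) = 1.109×10^-4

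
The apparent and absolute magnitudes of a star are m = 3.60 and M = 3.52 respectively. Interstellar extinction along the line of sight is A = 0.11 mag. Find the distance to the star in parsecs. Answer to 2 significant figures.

d ≈ 9.9 pc

m − M = 5 log₁₀(d/10 pc) + A  ⇒  3.60 − (3.52) − 0.11 = 5 log₁₀(d/10)
-0.030 = 5 log₁₀(d/10)
log₁₀ d = (m − M − A)/5 + 1 = 0.9940
d = 10^0.9940 = 9.863 pc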